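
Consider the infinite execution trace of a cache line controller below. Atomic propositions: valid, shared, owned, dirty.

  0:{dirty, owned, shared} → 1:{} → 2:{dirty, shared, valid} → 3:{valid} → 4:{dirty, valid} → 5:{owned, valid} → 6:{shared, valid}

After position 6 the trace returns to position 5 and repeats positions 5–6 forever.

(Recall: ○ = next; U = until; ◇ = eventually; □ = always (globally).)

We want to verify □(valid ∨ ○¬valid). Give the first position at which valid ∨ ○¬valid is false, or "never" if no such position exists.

1

Check valid ∨ ○¬valid at each position in order: 0 ✓.
At position 1 the labels are {} and the next position 2 has {dirty, shared, valid}, so valid ∨ ○¬valid is false there. This is the first violation.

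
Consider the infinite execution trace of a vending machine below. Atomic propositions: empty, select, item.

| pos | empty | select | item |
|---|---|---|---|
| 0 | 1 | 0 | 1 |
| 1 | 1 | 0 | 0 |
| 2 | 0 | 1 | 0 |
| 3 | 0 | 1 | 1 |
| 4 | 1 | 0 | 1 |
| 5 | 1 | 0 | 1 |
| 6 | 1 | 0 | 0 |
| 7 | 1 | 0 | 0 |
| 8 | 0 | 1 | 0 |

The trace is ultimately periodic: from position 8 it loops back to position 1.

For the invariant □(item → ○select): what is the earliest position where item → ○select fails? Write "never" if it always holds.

At position 0 the labels are {empty, item} and the next position 1 has {empty}, so item → ○select is false there. This is the first violation.

0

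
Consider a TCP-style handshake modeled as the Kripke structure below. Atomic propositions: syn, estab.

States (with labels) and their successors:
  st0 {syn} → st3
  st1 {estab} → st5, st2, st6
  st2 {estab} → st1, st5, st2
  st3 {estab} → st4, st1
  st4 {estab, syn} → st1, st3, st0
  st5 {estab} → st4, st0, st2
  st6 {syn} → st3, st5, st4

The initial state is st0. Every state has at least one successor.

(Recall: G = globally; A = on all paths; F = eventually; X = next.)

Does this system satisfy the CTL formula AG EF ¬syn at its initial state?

Satisfied

States satisfying EF ¬syn: {st0, st1, st2, st3, st4, st5, st6}.
States satisfying AG EF ¬syn: {st0, st1, st2, st3, st4, st5, st6}.
Every state reachable from st0 satisfies EF ¬syn.
st0 ∈ Sat(AG EF ¬syn).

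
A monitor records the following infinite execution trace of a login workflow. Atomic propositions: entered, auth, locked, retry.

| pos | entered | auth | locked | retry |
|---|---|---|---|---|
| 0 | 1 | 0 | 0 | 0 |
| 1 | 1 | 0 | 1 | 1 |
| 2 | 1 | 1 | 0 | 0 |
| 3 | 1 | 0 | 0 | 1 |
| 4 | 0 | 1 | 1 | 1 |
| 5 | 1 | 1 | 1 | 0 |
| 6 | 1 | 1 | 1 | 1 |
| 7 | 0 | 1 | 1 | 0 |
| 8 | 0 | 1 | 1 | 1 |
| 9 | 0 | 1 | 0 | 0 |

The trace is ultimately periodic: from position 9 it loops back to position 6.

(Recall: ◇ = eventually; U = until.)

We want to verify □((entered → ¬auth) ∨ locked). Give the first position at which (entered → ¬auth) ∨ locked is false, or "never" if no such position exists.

2

Check (entered → ¬auth) ∨ locked at each position in order: 0 ✓, 1 ✓.
At position 2 the labels are {auth, entered}, so (entered → ¬auth) ∨ locked is false there. This is the first violation.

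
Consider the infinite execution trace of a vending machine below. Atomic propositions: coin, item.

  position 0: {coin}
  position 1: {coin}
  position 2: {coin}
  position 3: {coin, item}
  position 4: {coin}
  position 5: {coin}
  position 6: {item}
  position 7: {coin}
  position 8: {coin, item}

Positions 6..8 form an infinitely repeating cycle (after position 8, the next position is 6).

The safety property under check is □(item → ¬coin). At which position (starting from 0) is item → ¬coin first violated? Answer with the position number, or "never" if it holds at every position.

3

Check item → ¬coin at each position in order: 0 ✓, 1 ✓, 2 ✓.
At position 3 the labels are {coin, item}, so item → ¬coin is false there. This is the first violation.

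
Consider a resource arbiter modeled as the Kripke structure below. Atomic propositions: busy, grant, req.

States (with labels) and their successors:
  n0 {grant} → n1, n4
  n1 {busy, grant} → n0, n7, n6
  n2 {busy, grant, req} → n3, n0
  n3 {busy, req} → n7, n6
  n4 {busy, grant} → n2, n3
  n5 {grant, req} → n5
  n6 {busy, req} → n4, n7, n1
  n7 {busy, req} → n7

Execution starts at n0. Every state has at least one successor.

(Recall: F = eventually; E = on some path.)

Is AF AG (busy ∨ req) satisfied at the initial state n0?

States satisfying AG (busy ∨ req): {n5, n7}.
States satisfying AF AG (busy ∨ req): {n5, n7}.
There is a path from n0 along which AG (busy ∨ req) never holds.
n0 ∉ Sat(AF AG (busy ∨ req)).

Violated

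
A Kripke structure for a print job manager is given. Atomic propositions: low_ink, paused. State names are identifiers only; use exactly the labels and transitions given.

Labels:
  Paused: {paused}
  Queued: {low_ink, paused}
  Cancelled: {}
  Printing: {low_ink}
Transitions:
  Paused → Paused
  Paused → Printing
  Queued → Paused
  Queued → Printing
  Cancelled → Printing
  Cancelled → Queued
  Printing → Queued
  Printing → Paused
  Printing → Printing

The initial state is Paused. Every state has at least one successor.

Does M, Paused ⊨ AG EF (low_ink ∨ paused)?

States satisfying EF (low_ink ∨ paused): {Paused, Queued, Cancelled, Printing}.
States satisfying AG EF (low_ink ∨ paused): {Paused, Queued, Cancelled, Printing}.
Every state reachable from Paused satisfies EF (low_ink ∨ paused).
Paused ∈ Sat(AG EF (low_ink ∨ paused)).

Yes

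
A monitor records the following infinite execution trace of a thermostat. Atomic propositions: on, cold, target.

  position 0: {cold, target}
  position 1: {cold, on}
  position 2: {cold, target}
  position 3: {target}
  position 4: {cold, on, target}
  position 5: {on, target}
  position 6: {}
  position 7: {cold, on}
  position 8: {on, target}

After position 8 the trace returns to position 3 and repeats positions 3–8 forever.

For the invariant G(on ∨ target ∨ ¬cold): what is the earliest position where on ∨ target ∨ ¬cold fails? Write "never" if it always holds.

never

on ∨ target ∨ ¬cold holds at every position 0..8, and those are all the positions the trace ever visits, so the invariant G(on ∨ target ∨ ¬cold) is never violated.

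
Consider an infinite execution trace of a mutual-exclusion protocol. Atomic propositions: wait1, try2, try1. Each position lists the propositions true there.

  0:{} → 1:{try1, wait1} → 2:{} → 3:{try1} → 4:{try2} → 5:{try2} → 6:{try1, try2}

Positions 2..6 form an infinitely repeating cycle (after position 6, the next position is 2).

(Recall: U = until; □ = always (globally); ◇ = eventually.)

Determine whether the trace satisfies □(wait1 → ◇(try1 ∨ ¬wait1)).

wait1 → ◇(try1 ∨ ¬wait1) holds at every position 0..6, and those are all positions ever visited, so □(wait1 → ◇(try1 ∨ ¬wait1)) holds.
Positions where wait1 holds: 1.
Check ◇(try1 ∨ ¬wait1) at each: 1→ok.

Satisfied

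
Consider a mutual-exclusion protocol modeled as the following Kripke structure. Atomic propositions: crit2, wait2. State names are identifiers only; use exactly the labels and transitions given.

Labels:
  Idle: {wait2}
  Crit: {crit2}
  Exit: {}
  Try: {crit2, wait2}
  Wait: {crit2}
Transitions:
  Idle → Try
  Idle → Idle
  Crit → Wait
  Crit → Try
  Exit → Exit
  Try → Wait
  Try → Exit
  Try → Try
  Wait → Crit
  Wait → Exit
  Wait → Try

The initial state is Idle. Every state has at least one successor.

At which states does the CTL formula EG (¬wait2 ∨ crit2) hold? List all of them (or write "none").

States satisfying ¬wait2 ∨ crit2: {Crit, Exit, Try, Wait}.
States satisfying EG (¬wait2 ∨ crit2): {Crit, Exit, Try, Wait}.

{Crit, Exit, Try, Wait}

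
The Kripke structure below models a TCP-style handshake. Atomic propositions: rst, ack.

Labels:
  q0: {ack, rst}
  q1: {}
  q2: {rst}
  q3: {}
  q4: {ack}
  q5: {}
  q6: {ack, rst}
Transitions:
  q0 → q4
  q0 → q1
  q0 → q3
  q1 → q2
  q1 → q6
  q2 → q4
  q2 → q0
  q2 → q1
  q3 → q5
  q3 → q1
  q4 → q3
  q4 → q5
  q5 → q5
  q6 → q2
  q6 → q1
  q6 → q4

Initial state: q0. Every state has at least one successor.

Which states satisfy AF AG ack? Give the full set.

none

States satisfying AG ack: ∅.
States satisfying AF AG ack: ∅.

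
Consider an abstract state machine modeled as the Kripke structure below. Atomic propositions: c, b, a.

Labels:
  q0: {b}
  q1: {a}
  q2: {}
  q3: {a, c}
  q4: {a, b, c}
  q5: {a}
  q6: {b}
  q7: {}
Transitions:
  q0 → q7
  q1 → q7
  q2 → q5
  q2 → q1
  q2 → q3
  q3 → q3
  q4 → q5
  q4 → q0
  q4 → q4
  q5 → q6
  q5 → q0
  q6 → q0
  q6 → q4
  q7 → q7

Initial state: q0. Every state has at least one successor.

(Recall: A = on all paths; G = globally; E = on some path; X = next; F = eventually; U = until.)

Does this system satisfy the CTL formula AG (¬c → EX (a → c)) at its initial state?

Satisfied

States satisfying ¬c → EX (a → c): {q0, q1, q2, q3, q4, q5, q6, q7}.
States satisfying AG (¬c → EX (a → c)): {q0, q1, q2, q3, q4, q5, q6, q7}.
Every state reachable from q0 satisfies ¬c → EX (a → c).
q0 ∈ Sat(AG (¬c → EX (a → c))).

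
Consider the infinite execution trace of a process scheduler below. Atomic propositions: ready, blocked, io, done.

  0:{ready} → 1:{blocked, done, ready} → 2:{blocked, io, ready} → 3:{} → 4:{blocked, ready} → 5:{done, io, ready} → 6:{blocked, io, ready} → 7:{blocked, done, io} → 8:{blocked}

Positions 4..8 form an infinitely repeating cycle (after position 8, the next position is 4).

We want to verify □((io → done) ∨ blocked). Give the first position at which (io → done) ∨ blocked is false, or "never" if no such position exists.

(io → done) ∨ blocked holds at every position 0..8, and those are all the positions the trace ever visits, so the invariant □((io → done) ∨ blocked) is never violated.

never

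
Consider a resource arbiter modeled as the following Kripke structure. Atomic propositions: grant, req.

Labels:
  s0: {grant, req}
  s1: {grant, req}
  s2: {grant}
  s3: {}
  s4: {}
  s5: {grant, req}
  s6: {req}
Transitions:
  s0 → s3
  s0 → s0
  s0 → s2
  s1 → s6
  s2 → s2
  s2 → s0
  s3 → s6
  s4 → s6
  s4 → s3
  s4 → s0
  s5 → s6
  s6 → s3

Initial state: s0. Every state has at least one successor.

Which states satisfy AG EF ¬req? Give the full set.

States satisfying EF ¬req: {s0, s1, s2, s3, s4, s5, s6}.
States satisfying AG EF ¬req: {s0, s1, s2, s3, s4, s5, s6}.

{s0, s1, s2, s3, s4, s5, s6}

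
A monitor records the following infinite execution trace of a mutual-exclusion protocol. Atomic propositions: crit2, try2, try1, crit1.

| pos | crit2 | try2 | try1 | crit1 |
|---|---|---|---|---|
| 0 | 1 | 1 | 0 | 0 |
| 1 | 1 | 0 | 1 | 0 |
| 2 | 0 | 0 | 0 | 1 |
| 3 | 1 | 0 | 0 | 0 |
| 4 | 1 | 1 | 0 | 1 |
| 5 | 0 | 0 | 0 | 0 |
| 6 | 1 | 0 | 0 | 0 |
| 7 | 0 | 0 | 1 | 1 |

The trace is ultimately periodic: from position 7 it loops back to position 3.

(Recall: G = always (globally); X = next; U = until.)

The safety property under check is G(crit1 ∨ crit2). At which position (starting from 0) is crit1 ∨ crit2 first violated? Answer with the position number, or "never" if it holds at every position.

5

Check crit1 ∨ crit2 at each position in order: 0 ✓, 1 ✓, 2 ✓, 3 ✓, 4 ✓.
At position 5 the labels are {}, so crit1 ∨ crit2 is false there. This is the first violation.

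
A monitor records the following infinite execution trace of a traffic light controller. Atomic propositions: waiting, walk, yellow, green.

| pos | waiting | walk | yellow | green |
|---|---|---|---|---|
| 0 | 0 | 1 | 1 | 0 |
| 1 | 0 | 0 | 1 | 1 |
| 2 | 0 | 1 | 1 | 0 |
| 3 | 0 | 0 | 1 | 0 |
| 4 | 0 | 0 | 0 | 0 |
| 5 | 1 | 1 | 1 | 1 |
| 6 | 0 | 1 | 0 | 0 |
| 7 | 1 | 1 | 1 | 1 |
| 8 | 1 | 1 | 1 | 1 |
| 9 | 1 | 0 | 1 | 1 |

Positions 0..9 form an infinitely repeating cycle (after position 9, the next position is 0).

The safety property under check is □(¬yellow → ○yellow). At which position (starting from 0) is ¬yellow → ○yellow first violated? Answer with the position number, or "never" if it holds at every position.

never

¬yellow → ○yellow holds at every position 0..9, and those are all the positions the trace ever visits, so the invariant □(¬yellow → ○yellow) is never violated.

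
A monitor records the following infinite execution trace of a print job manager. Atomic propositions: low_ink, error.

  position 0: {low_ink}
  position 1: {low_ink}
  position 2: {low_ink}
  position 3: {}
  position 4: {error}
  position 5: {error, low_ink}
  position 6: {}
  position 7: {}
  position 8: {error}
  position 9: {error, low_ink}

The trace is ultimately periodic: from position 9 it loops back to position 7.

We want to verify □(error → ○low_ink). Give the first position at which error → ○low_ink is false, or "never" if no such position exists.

Check error → ○low_ink at each position in order: 0 ✓, 1 ✓, 2 ✓, 3 ✓, 4 ✓.
At position 5 the labels are {error, low_ink} and the next position 6 has {}, so error → ○low_ink is false there. This is the first violation.

5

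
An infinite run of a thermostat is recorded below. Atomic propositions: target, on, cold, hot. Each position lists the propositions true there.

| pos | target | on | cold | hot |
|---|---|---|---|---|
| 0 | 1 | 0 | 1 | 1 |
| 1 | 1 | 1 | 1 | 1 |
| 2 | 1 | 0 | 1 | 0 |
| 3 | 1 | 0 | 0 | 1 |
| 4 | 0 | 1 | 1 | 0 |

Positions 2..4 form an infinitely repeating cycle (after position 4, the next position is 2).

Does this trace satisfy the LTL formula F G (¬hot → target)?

Violated

G (¬hot → target) is false at every position 0..4, so it never becomes true and F G (¬hot → target) fails.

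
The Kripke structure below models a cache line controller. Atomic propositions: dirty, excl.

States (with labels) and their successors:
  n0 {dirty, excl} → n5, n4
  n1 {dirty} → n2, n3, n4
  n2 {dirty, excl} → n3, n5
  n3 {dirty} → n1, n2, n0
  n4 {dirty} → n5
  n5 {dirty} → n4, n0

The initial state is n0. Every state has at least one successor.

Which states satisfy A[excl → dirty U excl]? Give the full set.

States satisfying excl → dirty: {n0, n1, n2, n3, n4, n5}.
States satisfying excl: {n0, n2}.
States satisfying A[excl → dirty U excl]: {n0, n2}.

{n0, n2}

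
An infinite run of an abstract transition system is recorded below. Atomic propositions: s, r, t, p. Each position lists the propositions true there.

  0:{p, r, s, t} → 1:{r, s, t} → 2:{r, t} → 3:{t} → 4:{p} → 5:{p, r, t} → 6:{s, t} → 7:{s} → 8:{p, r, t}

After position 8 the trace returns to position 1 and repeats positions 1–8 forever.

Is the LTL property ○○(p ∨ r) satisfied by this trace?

The position after 0 is 1; ○(p ∨ r) is true there.

Yes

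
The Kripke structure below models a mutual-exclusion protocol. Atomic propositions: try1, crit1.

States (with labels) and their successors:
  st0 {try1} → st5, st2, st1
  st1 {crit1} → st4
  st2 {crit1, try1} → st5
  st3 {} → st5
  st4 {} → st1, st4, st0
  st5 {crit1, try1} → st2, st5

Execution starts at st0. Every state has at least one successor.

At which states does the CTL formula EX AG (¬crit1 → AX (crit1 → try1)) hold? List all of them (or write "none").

States satisfying AG (¬crit1 → AX (crit1 → try1)): {st2, st3, st5}.
States satisfying EX AG (¬crit1 → AX (crit1 → try1)): {st0, st2, st3, st5}.

{st0, st2, st3, st5}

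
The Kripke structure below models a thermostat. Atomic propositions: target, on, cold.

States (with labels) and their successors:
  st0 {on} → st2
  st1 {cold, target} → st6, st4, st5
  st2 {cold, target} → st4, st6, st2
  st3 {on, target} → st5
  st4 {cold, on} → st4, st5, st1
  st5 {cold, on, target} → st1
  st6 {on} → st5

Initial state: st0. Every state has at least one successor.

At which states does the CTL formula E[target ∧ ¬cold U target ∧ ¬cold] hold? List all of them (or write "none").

{st3}

States satisfying target ∧ ¬cold: {st3}.
States satisfying E[target ∧ ¬cold U target ∧ ¬cold]: {st3}.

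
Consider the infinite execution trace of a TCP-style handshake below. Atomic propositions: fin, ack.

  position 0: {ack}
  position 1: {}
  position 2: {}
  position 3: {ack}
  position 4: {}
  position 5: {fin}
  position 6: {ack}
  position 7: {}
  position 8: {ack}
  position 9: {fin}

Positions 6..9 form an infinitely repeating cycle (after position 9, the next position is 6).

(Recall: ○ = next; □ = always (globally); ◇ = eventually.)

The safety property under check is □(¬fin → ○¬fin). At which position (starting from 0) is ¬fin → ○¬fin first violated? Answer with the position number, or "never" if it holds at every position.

4

Check ¬fin → ○¬fin at each position in order: 0 ✓, 1 ✓, 2 ✓, 3 ✓.
At position 4 the labels are {} and the next position 5 has {fin}, so ¬fin → ○¬fin is false there. This is the first violation.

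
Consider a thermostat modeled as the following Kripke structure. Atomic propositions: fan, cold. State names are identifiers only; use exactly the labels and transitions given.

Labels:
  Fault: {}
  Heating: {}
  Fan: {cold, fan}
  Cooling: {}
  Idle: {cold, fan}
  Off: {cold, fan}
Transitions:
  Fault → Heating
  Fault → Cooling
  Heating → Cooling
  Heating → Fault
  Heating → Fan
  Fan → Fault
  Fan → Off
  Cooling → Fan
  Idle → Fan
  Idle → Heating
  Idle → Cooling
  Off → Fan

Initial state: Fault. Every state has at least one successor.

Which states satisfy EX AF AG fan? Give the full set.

States satisfying AF AG fan: ∅.
States satisfying EX AF AG fan: ∅.

none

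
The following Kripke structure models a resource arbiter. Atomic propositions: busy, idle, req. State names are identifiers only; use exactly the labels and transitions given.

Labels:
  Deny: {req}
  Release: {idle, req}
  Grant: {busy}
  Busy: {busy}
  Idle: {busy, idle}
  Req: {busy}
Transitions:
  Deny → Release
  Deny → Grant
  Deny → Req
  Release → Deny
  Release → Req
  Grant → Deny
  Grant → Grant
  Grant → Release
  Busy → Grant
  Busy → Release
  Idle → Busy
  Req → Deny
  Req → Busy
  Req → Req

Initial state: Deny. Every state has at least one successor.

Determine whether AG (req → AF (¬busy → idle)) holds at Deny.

States satisfying req → AF (¬busy → idle): {Deny, Release, Grant, Busy, Idle, Req}.
States satisfying AG (req → AF (¬busy → idle)): {Deny, Release, Grant, Busy, Idle, Req}.
Every state reachable from Deny satisfies req → AF (¬busy → idle).
Deny ∈ Sat(AG (req → AF (¬busy → idle))).

Yes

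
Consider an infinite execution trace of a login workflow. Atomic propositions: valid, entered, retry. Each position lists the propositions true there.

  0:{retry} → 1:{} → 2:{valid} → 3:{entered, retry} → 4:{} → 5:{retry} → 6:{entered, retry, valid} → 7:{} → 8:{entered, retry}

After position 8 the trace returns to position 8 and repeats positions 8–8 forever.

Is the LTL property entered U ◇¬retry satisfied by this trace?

Walking from position 0: ◇¬retry first holds at position 0, and entered holds at every earlier position along the way, so entered U ◇¬retry holds.

Satisfied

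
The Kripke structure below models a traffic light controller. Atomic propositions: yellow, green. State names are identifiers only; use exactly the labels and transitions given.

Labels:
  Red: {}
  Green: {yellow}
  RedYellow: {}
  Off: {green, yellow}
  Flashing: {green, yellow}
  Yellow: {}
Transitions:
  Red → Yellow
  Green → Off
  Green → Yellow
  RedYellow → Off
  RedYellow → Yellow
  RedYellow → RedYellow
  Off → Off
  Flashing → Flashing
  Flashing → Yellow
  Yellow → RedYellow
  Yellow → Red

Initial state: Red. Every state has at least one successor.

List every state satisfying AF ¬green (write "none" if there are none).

{Red, Green, RedYellow, Yellow}

States satisfying ¬green: {Red, Green, RedYellow, Yellow}.
States satisfying AF ¬green: {Red, Green, RedYellow, Yellow}.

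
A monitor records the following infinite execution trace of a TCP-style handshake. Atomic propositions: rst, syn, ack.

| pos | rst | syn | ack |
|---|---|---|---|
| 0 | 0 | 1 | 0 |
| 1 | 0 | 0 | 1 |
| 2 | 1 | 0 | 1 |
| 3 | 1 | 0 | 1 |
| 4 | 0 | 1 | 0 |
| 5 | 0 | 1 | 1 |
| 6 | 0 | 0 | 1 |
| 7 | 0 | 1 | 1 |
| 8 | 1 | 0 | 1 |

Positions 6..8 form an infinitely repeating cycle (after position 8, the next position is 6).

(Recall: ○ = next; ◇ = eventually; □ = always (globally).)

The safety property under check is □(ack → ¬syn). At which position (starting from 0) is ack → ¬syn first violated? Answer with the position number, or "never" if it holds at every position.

5

Check ack → ¬syn at each position in order: 0 ✓, 1 ✓, 2 ✓, 3 ✓, 4 ✓.
At position 5 the labels are {ack, syn}, so ack → ¬syn is false there. This is the first violation.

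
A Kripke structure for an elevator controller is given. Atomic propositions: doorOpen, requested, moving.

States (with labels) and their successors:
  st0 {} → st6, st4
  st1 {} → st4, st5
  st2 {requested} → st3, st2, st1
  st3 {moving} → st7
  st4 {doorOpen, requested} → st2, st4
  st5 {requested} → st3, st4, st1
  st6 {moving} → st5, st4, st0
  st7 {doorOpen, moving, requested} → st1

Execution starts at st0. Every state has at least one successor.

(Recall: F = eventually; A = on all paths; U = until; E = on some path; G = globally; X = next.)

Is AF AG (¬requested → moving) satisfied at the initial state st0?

Violated

States satisfying AG (¬requested → moving): ∅.
States satisfying AF AG (¬requested → moving): ∅.
There is a path from st0 along which AG (¬requested → moving) never holds.
st0 ∉ Sat(AF AG (¬requested → moving)).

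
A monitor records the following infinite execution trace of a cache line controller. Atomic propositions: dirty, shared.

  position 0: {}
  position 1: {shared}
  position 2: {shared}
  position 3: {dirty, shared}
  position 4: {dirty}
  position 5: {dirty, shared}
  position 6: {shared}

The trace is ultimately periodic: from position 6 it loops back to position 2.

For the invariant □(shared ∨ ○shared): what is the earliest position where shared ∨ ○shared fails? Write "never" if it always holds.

never

shared ∨ ○shared holds at every position 0..6, and those are all the positions the trace ever visits, so the invariant □(shared ∨ ○shared) is never violated.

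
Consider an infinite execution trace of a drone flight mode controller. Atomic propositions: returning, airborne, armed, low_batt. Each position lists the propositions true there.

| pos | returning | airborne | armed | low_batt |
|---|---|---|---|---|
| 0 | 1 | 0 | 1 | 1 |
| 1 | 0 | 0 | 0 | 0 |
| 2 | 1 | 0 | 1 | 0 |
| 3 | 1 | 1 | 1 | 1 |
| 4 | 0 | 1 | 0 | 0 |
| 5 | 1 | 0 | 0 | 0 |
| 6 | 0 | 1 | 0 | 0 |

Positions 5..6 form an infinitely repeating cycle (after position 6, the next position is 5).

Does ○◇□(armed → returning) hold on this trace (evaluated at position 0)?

Satisfied

The position after 0 is 1; ◇□(armed → returning) is true there.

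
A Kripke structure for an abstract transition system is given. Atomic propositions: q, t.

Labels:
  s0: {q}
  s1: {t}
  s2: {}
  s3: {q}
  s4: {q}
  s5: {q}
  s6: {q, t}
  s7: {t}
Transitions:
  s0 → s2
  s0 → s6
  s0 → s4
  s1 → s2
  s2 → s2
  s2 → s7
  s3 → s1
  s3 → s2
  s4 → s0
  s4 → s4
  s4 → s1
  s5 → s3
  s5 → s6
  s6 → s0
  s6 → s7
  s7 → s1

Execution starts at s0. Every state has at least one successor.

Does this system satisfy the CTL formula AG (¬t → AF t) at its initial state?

States satisfying ¬t → AF t: {s1, s6, s7}.
States satisfying AG (¬t → AF t): ∅.
s0 is reachable from s0 and violates ¬t → AF t, so AG fails at s0.
s0 ∉ Sat(AG (¬t → AF t)).

Does not hold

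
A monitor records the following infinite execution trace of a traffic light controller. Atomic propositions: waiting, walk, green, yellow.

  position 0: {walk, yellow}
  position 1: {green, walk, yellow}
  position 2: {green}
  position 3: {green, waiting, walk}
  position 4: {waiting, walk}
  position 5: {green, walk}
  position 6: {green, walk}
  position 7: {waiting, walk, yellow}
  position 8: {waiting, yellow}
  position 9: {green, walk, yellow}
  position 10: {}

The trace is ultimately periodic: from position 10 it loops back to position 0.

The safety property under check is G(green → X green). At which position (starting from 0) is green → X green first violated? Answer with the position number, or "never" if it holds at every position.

Check green → X green at each position in order: 0 ✓, 1 ✓, 2 ✓.
At position 3 the labels are {green, waiting, walk} and the next position 4 has {waiting, walk}, so green → X green is false there. This is the first violation.

3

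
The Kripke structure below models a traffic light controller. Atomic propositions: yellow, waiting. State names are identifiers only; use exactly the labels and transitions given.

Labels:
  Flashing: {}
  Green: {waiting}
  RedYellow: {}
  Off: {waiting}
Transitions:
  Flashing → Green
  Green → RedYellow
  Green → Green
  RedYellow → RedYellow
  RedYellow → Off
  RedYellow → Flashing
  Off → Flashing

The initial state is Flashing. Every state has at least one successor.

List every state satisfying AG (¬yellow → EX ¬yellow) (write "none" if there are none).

States satisfying ¬yellow → EX ¬yellow: {Flashing, Green, RedYellow, Off}.
States satisfying AG (¬yellow → EX ¬yellow): {Flashing, Green, RedYellow, Off}.

{Flashing, Green, RedYellow, Off}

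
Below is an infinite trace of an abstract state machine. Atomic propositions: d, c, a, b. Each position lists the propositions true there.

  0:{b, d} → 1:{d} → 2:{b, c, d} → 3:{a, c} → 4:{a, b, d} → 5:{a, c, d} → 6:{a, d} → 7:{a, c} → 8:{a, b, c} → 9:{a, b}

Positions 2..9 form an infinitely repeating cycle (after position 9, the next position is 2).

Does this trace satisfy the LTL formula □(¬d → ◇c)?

¬d → ◇c holds at every position 0..9, and those are all positions ever visited, so □(¬d → ◇c) holds.
Positions where ¬d holds: 3, 7, 8, 9.
Check ◇c at each: 3→ok, 7→ok, 8→ok, 9→ok.

Yes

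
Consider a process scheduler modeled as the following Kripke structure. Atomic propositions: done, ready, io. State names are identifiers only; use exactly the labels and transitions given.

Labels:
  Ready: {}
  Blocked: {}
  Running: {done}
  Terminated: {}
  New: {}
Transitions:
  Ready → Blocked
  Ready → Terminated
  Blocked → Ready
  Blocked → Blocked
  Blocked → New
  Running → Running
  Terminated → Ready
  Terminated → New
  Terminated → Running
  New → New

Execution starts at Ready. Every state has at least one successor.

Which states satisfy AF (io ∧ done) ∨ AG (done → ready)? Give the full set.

{New}

States satisfying io ∧ done: ∅.
States satisfying AF (io ∧ done): ∅.
States satisfying done → ready: {Ready, Blocked, Terminated, New}.
States satisfying AG (done → ready): {New}.
States satisfying AF (io ∧ done) ∨ AG (done → ready): {New}.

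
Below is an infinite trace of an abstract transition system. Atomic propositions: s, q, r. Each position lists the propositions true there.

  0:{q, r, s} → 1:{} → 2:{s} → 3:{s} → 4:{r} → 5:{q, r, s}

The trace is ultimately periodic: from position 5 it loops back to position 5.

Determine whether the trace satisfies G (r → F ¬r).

Does not hold

r → F ¬r must hold at every position from 0 onward. It fails at position 4, so G (r → F ¬r) is false.
Positions where r holds: 0, 4, 5.
Check F ¬r at each: 0→ok, 4→fails, 5→fails.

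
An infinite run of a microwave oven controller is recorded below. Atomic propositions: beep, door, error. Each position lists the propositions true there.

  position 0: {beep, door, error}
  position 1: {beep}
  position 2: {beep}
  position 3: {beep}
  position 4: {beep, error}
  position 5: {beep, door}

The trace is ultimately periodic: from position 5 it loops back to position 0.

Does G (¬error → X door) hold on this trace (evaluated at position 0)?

Violated

¬error → X door must hold at every position from 0 onward. It fails at position 1, so G (¬error → X door) is false.
Positions where ¬error holds: 1, 2, 3, 5.
Check X door at each: 1→fails, 2→fails, 3→fails, 5→ok.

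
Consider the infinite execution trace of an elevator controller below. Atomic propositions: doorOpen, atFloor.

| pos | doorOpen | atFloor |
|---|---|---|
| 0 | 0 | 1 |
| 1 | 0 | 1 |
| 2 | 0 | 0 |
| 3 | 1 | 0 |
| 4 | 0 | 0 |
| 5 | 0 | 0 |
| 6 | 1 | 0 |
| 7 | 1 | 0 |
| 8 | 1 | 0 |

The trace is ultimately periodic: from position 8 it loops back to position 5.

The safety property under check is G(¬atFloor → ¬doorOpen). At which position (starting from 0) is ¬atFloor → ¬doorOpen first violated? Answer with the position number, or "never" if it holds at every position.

3

Check ¬atFloor → ¬doorOpen at each position in order: 0 ✓, 1 ✓, 2 ✓.
At position 3 the labels are {doorOpen}, so ¬atFloor → ¬doorOpen is false there. This is the first violation.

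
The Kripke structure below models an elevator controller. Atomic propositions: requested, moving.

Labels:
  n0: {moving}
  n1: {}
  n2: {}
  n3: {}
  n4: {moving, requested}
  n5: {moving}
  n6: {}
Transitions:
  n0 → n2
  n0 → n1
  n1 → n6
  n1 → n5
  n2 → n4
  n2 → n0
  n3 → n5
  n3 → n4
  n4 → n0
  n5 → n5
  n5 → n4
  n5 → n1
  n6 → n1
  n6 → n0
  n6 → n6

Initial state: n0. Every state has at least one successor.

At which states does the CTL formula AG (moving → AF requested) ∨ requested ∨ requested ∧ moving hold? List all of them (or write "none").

States satisfying moving → AF requested: {n1, n2, n3, n4, n6}.
States satisfying AG (moving → AF requested): ∅.
States satisfying requested ∧ moving: {n4}.
States satisfying requested ∨ requested ∧ moving: {n4}.
States satisfying AG (moving → AF requested) ∨ requested ∨ requested ∧ moving: {n4}.

{n4}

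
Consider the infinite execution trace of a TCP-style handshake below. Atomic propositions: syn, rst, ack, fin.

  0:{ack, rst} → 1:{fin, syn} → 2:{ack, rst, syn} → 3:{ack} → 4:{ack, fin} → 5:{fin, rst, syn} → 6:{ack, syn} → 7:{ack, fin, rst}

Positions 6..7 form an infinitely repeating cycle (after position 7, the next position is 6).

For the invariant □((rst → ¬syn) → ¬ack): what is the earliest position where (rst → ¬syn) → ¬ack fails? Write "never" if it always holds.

0

At position 0 the labels are {ack, rst}, so (rst → ¬syn) → ¬ack is false there. This is the first violation.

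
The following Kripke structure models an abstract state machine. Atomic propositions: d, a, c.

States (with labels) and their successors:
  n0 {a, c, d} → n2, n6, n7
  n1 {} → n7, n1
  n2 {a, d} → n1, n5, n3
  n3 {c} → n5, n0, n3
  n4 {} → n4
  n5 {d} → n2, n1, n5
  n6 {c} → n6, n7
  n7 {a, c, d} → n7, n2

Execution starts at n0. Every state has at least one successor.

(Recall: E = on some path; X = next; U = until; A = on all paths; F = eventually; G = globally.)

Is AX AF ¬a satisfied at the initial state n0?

States satisfying AF ¬a: {n1, n2, n3, n4, n5, n6}.
States satisfying AX AF ¬a: {n2, n4, n5}.
n0 ∉ Sat(AX AF ¬a).

No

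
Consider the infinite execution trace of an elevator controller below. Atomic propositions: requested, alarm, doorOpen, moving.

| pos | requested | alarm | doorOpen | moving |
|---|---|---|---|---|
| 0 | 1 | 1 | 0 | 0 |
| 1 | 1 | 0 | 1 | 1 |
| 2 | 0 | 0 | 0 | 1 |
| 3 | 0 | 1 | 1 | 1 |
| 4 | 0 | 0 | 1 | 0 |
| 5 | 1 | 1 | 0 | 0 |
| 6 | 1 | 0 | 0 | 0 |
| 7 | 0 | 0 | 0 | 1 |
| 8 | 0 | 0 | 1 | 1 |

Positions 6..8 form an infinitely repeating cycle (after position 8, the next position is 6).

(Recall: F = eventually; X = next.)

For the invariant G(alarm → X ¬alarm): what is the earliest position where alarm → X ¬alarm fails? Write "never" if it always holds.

alarm → X ¬alarm holds at every position 0..8, and those are all the positions the trace ever visits, so the invariant G(alarm → X ¬alarm) is never violated.

never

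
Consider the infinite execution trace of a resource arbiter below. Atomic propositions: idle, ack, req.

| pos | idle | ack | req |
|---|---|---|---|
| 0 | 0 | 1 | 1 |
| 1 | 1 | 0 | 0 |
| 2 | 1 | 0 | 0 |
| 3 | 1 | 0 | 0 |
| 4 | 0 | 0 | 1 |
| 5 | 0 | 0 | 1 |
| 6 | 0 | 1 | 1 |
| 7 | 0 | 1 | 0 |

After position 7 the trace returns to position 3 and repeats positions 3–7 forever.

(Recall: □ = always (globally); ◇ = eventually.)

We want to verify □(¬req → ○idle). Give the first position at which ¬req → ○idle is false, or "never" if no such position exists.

Check ¬req → ○idle at each position in order: 0 ✓, 1 ✓, 2 ✓.
At position 3 the labels are {idle} and the next position 4 has {req}, so ¬req → ○idle is false there. This is the first violation.

3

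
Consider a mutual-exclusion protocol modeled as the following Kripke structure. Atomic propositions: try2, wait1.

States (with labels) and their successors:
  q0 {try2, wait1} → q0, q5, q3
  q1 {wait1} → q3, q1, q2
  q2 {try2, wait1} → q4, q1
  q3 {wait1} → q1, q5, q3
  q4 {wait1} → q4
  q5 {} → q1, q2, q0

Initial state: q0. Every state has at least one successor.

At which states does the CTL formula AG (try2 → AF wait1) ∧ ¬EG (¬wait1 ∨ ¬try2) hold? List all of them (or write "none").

States satisfying try2 → AF wait1: {q0, q1, q2, q3, q4, q5}.
States satisfying AG (try2 → AF wait1): {q0, q1, q2, q3, q4, q5}.
States satisfying ¬wait1 ∨ ¬try2: {q1, q3, q4, q5}.
States satisfying EG (¬wait1 ∨ ¬try2): {q1, q3, q4, q5}.
States satisfying ¬EG (¬wait1 ∨ ¬try2): {q0, q2}.
States satisfying AG (try2 → AF wait1) ∧ ¬EG (¬wait1 ∨ ¬try2): {q0, q2}.

{q0, q2}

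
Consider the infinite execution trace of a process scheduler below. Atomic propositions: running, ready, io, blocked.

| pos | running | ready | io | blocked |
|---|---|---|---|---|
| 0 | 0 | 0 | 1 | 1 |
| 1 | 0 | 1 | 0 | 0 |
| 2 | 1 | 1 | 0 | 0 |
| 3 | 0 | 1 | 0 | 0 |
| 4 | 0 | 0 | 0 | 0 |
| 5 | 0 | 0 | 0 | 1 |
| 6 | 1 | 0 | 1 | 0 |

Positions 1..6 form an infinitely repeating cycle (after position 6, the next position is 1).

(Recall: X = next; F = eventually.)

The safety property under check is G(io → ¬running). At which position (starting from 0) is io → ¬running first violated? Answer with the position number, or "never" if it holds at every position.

Check io → ¬running at each position in order: 0 ✓, 1 ✓, 2 ✓, 3 ✓, 4 ✓, 5 ✓.
At position 6 the labels are {io, running}, so io → ¬running is false there. This is the first violation.

6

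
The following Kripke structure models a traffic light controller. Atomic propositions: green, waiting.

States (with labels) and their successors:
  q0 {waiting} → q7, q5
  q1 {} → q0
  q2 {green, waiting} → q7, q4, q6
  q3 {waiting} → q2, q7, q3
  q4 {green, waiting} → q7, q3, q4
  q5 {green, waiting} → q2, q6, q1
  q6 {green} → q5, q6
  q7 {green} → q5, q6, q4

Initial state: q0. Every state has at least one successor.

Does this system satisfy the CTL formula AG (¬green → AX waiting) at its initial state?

Violated

States satisfying ¬green → AX waiting: {q1, q2, q4, q5, q6, q7}.
States satisfying AG (¬green → AX waiting): ∅.
q0 is reachable from q0 and violates ¬green → AX waiting, so AG fails at q0.
q0 ∉ Sat(AG (¬green → AX waiting)).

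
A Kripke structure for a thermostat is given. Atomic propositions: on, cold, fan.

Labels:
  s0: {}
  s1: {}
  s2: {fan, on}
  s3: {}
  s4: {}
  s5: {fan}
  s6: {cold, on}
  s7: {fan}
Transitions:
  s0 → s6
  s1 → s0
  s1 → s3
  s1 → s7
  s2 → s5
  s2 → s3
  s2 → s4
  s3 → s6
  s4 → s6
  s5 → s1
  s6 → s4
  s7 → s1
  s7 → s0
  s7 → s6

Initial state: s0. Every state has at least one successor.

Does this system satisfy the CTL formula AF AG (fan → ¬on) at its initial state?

States satisfying AG (fan → ¬on): {s0, s1, s3, s4, s5, s6, s7}.
States satisfying AF AG (fan → ¬on): {s0, s1, s2, s3, s4, s5, s6, s7}.
s0 ∈ Sat(AF AG (fan → ¬on)).

Yes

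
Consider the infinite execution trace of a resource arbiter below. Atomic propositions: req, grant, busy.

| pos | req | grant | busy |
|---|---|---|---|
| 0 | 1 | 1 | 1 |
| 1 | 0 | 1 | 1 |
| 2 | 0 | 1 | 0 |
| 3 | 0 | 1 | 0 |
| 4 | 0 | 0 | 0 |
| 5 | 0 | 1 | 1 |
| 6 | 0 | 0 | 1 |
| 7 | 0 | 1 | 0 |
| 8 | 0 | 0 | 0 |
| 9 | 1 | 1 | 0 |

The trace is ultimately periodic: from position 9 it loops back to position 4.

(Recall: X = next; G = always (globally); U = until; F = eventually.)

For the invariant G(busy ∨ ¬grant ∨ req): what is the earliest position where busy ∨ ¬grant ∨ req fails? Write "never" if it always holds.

Check busy ∨ ¬grant ∨ req at each position in order: 0 ✓, 1 ✓.
At position 2 the labels are {grant}, so busy ∨ ¬grant ∨ req is false there. This is the first violation.

2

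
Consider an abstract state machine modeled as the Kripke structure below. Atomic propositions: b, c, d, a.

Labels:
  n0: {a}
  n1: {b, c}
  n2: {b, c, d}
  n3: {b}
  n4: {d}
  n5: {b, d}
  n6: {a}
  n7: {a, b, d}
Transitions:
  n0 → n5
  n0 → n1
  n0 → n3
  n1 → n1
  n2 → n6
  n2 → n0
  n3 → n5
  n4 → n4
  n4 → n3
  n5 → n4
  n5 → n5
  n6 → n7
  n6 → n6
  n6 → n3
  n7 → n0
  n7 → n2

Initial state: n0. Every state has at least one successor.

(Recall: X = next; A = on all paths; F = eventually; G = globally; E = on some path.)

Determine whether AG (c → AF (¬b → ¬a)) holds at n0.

Yes

States satisfying c → AF (¬b → ¬a): {n0, n1, n2, n3, n4, n5, n6, n7}.
States satisfying AG (c → AF (¬b → ¬a)): {n0, n1, n2, n3, n4, n5, n6, n7}.
Every state reachable from n0 satisfies c → AF (¬b → ¬a).
n0 ∈ Sat(AG (c → AF (¬b → ¬a))).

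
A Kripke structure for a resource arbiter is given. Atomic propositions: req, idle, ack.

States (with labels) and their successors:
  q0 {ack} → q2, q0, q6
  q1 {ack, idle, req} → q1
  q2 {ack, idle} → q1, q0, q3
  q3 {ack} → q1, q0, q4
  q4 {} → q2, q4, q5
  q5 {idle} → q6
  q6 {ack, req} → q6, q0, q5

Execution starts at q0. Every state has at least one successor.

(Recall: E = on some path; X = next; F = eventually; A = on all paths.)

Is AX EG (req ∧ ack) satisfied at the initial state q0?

States satisfying EG (req ∧ ack): {q1, q6}.
States satisfying AX EG (req ∧ ack): {q1, q5}.
q0 ∉ Sat(AX EG (req ∧ ack)).

No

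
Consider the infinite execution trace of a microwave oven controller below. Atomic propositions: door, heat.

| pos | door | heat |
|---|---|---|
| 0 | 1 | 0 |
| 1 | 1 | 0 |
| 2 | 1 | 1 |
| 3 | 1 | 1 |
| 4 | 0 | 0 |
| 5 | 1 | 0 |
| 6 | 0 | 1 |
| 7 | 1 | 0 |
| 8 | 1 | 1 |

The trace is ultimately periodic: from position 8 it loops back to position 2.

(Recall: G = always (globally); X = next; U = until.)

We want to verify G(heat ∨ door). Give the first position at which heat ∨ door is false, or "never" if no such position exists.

4

Check heat ∨ door at each position in order: 0 ✓, 1 ✓, 2 ✓, 3 ✓.
At position 4 the labels are {}, so heat ∨ door is false there. This is the first violation.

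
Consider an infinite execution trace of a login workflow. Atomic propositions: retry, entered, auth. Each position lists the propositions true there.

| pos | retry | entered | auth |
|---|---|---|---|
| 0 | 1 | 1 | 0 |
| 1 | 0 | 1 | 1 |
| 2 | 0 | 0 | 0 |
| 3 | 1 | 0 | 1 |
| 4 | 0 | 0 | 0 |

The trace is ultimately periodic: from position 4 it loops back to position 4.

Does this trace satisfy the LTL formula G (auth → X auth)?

Violated

auth → X auth must hold at every position from 0 onward. It fails at position 1, so G (auth → X auth) is false.
Positions where auth holds: 1, 3.
Check X auth at each: 1→fails, 3→fails.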